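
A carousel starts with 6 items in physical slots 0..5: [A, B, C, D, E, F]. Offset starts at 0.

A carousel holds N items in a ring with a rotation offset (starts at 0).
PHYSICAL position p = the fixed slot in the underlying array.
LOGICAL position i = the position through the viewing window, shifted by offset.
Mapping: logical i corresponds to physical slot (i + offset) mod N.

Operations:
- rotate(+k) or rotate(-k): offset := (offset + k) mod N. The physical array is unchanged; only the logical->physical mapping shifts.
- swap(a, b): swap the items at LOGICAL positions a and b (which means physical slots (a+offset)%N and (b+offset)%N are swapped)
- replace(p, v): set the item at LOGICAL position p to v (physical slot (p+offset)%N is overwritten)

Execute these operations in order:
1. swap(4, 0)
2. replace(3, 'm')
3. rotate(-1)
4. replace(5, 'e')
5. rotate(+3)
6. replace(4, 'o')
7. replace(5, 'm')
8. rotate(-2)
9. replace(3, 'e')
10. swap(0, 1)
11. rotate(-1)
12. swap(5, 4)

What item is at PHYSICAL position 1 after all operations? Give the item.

After op 1 (swap(4, 0)): offset=0, physical=[E,B,C,D,A,F], logical=[E,B,C,D,A,F]
After op 2 (replace(3, 'm')): offset=0, physical=[E,B,C,m,A,F], logical=[E,B,C,m,A,F]
After op 3 (rotate(-1)): offset=5, physical=[E,B,C,m,A,F], logical=[F,E,B,C,m,A]
After op 4 (replace(5, 'e')): offset=5, physical=[E,B,C,m,e,F], logical=[F,E,B,C,m,e]
After op 5 (rotate(+3)): offset=2, physical=[E,B,C,m,e,F], logical=[C,m,e,F,E,B]
After op 6 (replace(4, 'o')): offset=2, physical=[o,B,C,m,e,F], logical=[C,m,e,F,o,B]
After op 7 (replace(5, 'm')): offset=2, physical=[o,m,C,m,e,F], logical=[C,m,e,F,o,m]
After op 8 (rotate(-2)): offset=0, physical=[o,m,C,m,e,F], logical=[o,m,C,m,e,F]
After op 9 (replace(3, 'e')): offset=0, physical=[o,m,C,e,e,F], logical=[o,m,C,e,e,F]
After op 10 (swap(0, 1)): offset=0, physical=[m,o,C,e,e,F], logical=[m,o,C,e,e,F]
After op 11 (rotate(-1)): offset=5, physical=[m,o,C,e,e,F], logical=[F,m,o,C,e,e]
After op 12 (swap(5, 4)): offset=5, physical=[m,o,C,e,e,F], logical=[F,m,o,C,e,e]

Answer: o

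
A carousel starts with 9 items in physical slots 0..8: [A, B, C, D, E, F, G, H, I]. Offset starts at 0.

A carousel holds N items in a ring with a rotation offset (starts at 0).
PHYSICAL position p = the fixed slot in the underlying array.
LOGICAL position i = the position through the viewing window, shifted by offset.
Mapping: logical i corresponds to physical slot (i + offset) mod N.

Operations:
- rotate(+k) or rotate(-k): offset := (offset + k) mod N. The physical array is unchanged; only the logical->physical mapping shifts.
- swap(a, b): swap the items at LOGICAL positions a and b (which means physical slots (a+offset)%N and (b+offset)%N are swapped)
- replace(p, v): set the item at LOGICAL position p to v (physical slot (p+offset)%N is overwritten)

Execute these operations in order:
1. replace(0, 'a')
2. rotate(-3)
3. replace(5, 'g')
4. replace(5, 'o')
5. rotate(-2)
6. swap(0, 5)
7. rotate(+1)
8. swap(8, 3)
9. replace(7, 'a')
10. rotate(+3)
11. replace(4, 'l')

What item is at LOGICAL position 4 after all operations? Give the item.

After op 1 (replace(0, 'a')): offset=0, physical=[a,B,C,D,E,F,G,H,I], logical=[a,B,C,D,E,F,G,H,I]
After op 2 (rotate(-3)): offset=6, physical=[a,B,C,D,E,F,G,H,I], logical=[G,H,I,a,B,C,D,E,F]
After op 3 (replace(5, 'g')): offset=6, physical=[a,B,g,D,E,F,G,H,I], logical=[G,H,I,a,B,g,D,E,F]
After op 4 (replace(5, 'o')): offset=6, physical=[a,B,o,D,E,F,G,H,I], logical=[G,H,I,a,B,o,D,E,F]
After op 5 (rotate(-2)): offset=4, physical=[a,B,o,D,E,F,G,H,I], logical=[E,F,G,H,I,a,B,o,D]
After op 6 (swap(0, 5)): offset=4, physical=[E,B,o,D,a,F,G,H,I], logical=[a,F,G,H,I,E,B,o,D]
After op 7 (rotate(+1)): offset=5, physical=[E,B,o,D,a,F,G,H,I], logical=[F,G,H,I,E,B,o,D,a]
After op 8 (swap(8, 3)): offset=5, physical=[E,B,o,D,I,F,G,H,a], logical=[F,G,H,a,E,B,o,D,I]
After op 9 (replace(7, 'a')): offset=5, physical=[E,B,o,a,I,F,G,H,a], logical=[F,G,H,a,E,B,o,a,I]
After op 10 (rotate(+3)): offset=8, physical=[E,B,o,a,I,F,G,H,a], logical=[a,E,B,o,a,I,F,G,H]
After op 11 (replace(4, 'l')): offset=8, physical=[E,B,o,l,I,F,G,H,a], logical=[a,E,B,o,l,I,F,G,H]

Answer: l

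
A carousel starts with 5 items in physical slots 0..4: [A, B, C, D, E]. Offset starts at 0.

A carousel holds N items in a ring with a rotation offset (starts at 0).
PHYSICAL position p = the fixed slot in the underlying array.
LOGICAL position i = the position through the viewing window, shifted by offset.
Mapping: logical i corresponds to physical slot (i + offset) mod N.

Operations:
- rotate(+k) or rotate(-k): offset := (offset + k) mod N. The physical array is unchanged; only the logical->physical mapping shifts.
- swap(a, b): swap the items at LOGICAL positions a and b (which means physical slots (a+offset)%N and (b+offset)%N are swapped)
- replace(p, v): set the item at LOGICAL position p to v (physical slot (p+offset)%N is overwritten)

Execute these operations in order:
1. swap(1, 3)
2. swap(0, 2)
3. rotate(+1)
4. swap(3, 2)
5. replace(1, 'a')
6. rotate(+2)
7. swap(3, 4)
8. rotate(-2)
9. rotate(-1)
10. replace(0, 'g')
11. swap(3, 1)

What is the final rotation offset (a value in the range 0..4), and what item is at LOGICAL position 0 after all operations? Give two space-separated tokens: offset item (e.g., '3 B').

Answer: 0 g

Derivation:
After op 1 (swap(1, 3)): offset=0, physical=[A,D,C,B,E], logical=[A,D,C,B,E]
After op 2 (swap(0, 2)): offset=0, physical=[C,D,A,B,E], logical=[C,D,A,B,E]
After op 3 (rotate(+1)): offset=1, physical=[C,D,A,B,E], logical=[D,A,B,E,C]
After op 4 (swap(3, 2)): offset=1, physical=[C,D,A,E,B], logical=[D,A,E,B,C]
After op 5 (replace(1, 'a')): offset=1, physical=[C,D,a,E,B], logical=[D,a,E,B,C]
After op 6 (rotate(+2)): offset=3, physical=[C,D,a,E,B], logical=[E,B,C,D,a]
After op 7 (swap(3, 4)): offset=3, physical=[C,a,D,E,B], logical=[E,B,C,a,D]
After op 8 (rotate(-2)): offset=1, physical=[C,a,D,E,B], logical=[a,D,E,B,C]
After op 9 (rotate(-1)): offset=0, physical=[C,a,D,E,B], logical=[C,a,D,E,B]
After op 10 (replace(0, 'g')): offset=0, physical=[g,a,D,E,B], logical=[g,a,D,E,B]
After op 11 (swap(3, 1)): offset=0, physical=[g,E,D,a,B], logical=[g,E,D,a,B]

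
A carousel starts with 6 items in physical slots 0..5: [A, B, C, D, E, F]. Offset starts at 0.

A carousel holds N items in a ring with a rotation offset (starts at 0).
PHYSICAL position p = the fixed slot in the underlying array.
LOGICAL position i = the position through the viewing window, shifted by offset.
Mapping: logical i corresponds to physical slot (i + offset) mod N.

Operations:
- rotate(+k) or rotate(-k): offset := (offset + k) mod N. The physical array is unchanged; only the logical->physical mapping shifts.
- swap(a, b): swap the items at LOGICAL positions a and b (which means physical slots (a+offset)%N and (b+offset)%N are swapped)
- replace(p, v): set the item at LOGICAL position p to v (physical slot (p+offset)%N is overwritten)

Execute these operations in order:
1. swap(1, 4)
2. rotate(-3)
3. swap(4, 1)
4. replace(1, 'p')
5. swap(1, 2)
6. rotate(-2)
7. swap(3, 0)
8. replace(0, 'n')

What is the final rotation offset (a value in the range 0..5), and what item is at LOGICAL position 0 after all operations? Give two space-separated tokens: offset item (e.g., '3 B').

Answer: 1 n

Derivation:
After op 1 (swap(1, 4)): offset=0, physical=[A,E,C,D,B,F], logical=[A,E,C,D,B,F]
After op 2 (rotate(-3)): offset=3, physical=[A,E,C,D,B,F], logical=[D,B,F,A,E,C]
After op 3 (swap(4, 1)): offset=3, physical=[A,B,C,D,E,F], logical=[D,E,F,A,B,C]
After op 4 (replace(1, 'p')): offset=3, physical=[A,B,C,D,p,F], logical=[D,p,F,A,B,C]
After op 5 (swap(1, 2)): offset=3, physical=[A,B,C,D,F,p], logical=[D,F,p,A,B,C]
After op 6 (rotate(-2)): offset=1, physical=[A,B,C,D,F,p], logical=[B,C,D,F,p,A]
After op 7 (swap(3, 0)): offset=1, physical=[A,F,C,D,B,p], logical=[F,C,D,B,p,A]
After op 8 (replace(0, 'n')): offset=1, physical=[A,n,C,D,B,p], logical=[n,C,D,B,p,A]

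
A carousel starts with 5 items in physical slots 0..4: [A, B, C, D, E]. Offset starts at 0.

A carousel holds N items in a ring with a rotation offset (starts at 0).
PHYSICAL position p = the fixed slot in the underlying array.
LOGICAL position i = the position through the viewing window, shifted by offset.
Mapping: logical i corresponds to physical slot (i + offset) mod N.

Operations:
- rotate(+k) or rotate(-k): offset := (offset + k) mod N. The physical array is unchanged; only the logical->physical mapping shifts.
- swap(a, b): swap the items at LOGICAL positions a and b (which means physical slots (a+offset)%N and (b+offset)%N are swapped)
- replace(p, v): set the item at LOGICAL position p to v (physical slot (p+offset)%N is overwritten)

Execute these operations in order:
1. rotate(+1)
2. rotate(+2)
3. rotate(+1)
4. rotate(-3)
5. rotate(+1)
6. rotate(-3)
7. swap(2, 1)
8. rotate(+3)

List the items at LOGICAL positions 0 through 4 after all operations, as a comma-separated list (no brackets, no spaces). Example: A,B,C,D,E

After op 1 (rotate(+1)): offset=1, physical=[A,B,C,D,E], logical=[B,C,D,E,A]
After op 2 (rotate(+2)): offset=3, physical=[A,B,C,D,E], logical=[D,E,A,B,C]
After op 3 (rotate(+1)): offset=4, physical=[A,B,C,D,E], logical=[E,A,B,C,D]
After op 4 (rotate(-3)): offset=1, physical=[A,B,C,D,E], logical=[B,C,D,E,A]
After op 5 (rotate(+1)): offset=2, physical=[A,B,C,D,E], logical=[C,D,E,A,B]
After op 6 (rotate(-3)): offset=4, physical=[A,B,C,D,E], logical=[E,A,B,C,D]
After op 7 (swap(2, 1)): offset=4, physical=[B,A,C,D,E], logical=[E,B,A,C,D]
After op 8 (rotate(+3)): offset=2, physical=[B,A,C,D,E], logical=[C,D,E,B,A]

Answer: C,D,E,B,A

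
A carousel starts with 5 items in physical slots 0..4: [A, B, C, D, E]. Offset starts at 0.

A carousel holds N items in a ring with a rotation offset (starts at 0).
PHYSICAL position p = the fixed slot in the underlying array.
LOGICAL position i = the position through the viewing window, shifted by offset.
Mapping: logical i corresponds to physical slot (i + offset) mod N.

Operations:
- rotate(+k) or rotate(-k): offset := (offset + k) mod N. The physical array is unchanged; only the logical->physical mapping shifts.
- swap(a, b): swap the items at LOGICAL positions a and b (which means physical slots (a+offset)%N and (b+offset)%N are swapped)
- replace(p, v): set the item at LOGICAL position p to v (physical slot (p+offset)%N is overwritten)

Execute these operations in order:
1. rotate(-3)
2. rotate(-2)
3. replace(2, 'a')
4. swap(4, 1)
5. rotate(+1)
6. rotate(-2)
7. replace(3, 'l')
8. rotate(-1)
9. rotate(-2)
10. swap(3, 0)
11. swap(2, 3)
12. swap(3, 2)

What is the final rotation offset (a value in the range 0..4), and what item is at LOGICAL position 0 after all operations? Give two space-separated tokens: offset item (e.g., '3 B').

After op 1 (rotate(-3)): offset=2, physical=[A,B,C,D,E], logical=[C,D,E,A,B]
After op 2 (rotate(-2)): offset=0, physical=[A,B,C,D,E], logical=[A,B,C,D,E]
After op 3 (replace(2, 'a')): offset=0, physical=[A,B,a,D,E], logical=[A,B,a,D,E]
After op 4 (swap(4, 1)): offset=0, physical=[A,E,a,D,B], logical=[A,E,a,D,B]
After op 5 (rotate(+1)): offset=1, physical=[A,E,a,D,B], logical=[E,a,D,B,A]
After op 6 (rotate(-2)): offset=4, physical=[A,E,a,D,B], logical=[B,A,E,a,D]
After op 7 (replace(3, 'l')): offset=4, physical=[A,E,l,D,B], logical=[B,A,E,l,D]
After op 8 (rotate(-1)): offset=3, physical=[A,E,l,D,B], logical=[D,B,A,E,l]
After op 9 (rotate(-2)): offset=1, physical=[A,E,l,D,B], logical=[E,l,D,B,A]
After op 10 (swap(3, 0)): offset=1, physical=[A,B,l,D,E], logical=[B,l,D,E,A]
After op 11 (swap(2, 3)): offset=1, physical=[A,B,l,E,D], logical=[B,l,E,D,A]
After op 12 (swap(3, 2)): offset=1, physical=[A,B,l,D,E], logical=[B,l,D,E,A]

Answer: 1 B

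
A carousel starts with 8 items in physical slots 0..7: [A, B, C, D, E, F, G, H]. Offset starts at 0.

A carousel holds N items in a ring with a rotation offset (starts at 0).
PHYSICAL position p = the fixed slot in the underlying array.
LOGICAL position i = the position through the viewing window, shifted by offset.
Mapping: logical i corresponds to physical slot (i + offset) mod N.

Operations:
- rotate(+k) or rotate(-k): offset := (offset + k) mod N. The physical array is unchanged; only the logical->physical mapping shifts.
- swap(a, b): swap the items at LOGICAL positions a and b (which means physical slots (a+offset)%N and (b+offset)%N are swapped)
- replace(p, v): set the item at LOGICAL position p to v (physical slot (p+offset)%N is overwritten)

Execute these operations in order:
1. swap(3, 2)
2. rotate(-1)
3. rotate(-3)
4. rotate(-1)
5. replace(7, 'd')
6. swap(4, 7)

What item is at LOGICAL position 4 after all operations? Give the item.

After op 1 (swap(3, 2)): offset=0, physical=[A,B,D,C,E,F,G,H], logical=[A,B,D,C,E,F,G,H]
After op 2 (rotate(-1)): offset=7, physical=[A,B,D,C,E,F,G,H], logical=[H,A,B,D,C,E,F,G]
After op 3 (rotate(-3)): offset=4, physical=[A,B,D,C,E,F,G,H], logical=[E,F,G,H,A,B,D,C]
After op 4 (rotate(-1)): offset=3, physical=[A,B,D,C,E,F,G,H], logical=[C,E,F,G,H,A,B,D]
After op 5 (replace(7, 'd')): offset=3, physical=[A,B,d,C,E,F,G,H], logical=[C,E,F,G,H,A,B,d]
After op 6 (swap(4, 7)): offset=3, physical=[A,B,H,C,E,F,G,d], logical=[C,E,F,G,d,A,B,H]

Answer: d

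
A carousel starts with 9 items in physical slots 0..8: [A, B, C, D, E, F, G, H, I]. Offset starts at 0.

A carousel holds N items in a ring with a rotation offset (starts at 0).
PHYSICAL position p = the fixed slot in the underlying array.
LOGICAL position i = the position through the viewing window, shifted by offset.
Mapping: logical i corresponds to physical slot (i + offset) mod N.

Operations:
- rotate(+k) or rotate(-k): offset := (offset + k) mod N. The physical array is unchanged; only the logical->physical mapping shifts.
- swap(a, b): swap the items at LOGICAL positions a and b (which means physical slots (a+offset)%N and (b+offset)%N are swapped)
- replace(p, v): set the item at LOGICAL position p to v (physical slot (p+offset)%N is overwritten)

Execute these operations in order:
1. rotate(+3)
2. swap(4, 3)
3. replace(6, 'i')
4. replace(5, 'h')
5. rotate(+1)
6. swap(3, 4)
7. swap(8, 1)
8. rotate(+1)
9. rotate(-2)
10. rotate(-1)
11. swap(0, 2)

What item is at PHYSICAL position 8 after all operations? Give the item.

After op 1 (rotate(+3)): offset=3, physical=[A,B,C,D,E,F,G,H,I], logical=[D,E,F,G,H,I,A,B,C]
After op 2 (swap(4, 3)): offset=3, physical=[A,B,C,D,E,F,H,G,I], logical=[D,E,F,H,G,I,A,B,C]
After op 3 (replace(6, 'i')): offset=3, physical=[i,B,C,D,E,F,H,G,I], logical=[D,E,F,H,G,I,i,B,C]
After op 4 (replace(5, 'h')): offset=3, physical=[i,B,C,D,E,F,H,G,h], logical=[D,E,F,H,G,h,i,B,C]
After op 5 (rotate(+1)): offset=4, physical=[i,B,C,D,E,F,H,G,h], logical=[E,F,H,G,h,i,B,C,D]
After op 6 (swap(3, 4)): offset=4, physical=[i,B,C,D,E,F,H,h,G], logical=[E,F,H,h,G,i,B,C,D]
After op 7 (swap(8, 1)): offset=4, physical=[i,B,C,F,E,D,H,h,G], logical=[E,D,H,h,G,i,B,C,F]
After op 8 (rotate(+1)): offset=5, physical=[i,B,C,F,E,D,H,h,G], logical=[D,H,h,G,i,B,C,F,E]
After op 9 (rotate(-2)): offset=3, physical=[i,B,C,F,E,D,H,h,G], logical=[F,E,D,H,h,G,i,B,C]
After op 10 (rotate(-1)): offset=2, physical=[i,B,C,F,E,D,H,h,G], logical=[C,F,E,D,H,h,G,i,B]
After op 11 (swap(0, 2)): offset=2, physical=[i,B,E,F,C,D,H,h,G], logical=[E,F,C,D,H,h,G,i,B]

Answer: G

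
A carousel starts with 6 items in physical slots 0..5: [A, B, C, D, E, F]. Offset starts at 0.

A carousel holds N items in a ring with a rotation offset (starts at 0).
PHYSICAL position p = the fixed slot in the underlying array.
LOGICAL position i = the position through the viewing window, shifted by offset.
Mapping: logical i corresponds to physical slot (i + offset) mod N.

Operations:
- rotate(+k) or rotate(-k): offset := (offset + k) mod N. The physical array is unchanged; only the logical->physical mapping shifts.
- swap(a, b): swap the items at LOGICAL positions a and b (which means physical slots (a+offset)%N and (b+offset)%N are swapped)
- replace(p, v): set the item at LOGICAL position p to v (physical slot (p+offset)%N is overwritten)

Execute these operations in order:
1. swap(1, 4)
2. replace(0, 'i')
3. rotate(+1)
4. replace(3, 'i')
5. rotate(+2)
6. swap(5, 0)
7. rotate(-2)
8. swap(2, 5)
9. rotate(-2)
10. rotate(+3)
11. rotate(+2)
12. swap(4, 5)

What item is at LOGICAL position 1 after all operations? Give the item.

After op 1 (swap(1, 4)): offset=0, physical=[A,E,C,D,B,F], logical=[A,E,C,D,B,F]
After op 2 (replace(0, 'i')): offset=0, physical=[i,E,C,D,B,F], logical=[i,E,C,D,B,F]
After op 3 (rotate(+1)): offset=1, physical=[i,E,C,D,B,F], logical=[E,C,D,B,F,i]
After op 4 (replace(3, 'i')): offset=1, physical=[i,E,C,D,i,F], logical=[E,C,D,i,F,i]
After op 5 (rotate(+2)): offset=3, physical=[i,E,C,D,i,F], logical=[D,i,F,i,E,C]
After op 6 (swap(5, 0)): offset=3, physical=[i,E,D,C,i,F], logical=[C,i,F,i,E,D]
After op 7 (rotate(-2)): offset=1, physical=[i,E,D,C,i,F], logical=[E,D,C,i,F,i]
After op 8 (swap(2, 5)): offset=1, physical=[C,E,D,i,i,F], logical=[E,D,i,i,F,C]
After op 9 (rotate(-2)): offset=5, physical=[C,E,D,i,i,F], logical=[F,C,E,D,i,i]
After op 10 (rotate(+3)): offset=2, physical=[C,E,D,i,i,F], logical=[D,i,i,F,C,E]
After op 11 (rotate(+2)): offset=4, physical=[C,E,D,i,i,F], logical=[i,F,C,E,D,i]
After op 12 (swap(4, 5)): offset=4, physical=[C,E,i,D,i,F], logical=[i,F,C,E,i,D]

Answer: F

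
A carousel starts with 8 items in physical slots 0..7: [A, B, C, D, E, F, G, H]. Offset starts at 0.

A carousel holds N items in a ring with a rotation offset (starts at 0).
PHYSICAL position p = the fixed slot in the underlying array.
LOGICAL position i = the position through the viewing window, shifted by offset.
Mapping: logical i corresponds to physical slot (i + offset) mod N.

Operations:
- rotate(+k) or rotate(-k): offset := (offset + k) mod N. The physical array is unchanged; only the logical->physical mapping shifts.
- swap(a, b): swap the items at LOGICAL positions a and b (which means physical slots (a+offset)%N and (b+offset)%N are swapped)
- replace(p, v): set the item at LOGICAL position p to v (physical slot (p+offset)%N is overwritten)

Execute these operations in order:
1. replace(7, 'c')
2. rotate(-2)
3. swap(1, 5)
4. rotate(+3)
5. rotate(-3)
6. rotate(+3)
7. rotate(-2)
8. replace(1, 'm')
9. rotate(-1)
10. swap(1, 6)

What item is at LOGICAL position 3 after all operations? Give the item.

Answer: B

Derivation:
After op 1 (replace(7, 'c')): offset=0, physical=[A,B,C,D,E,F,G,c], logical=[A,B,C,D,E,F,G,c]
After op 2 (rotate(-2)): offset=6, physical=[A,B,C,D,E,F,G,c], logical=[G,c,A,B,C,D,E,F]
After op 3 (swap(1, 5)): offset=6, physical=[A,B,C,c,E,F,G,D], logical=[G,D,A,B,C,c,E,F]
After op 4 (rotate(+3)): offset=1, physical=[A,B,C,c,E,F,G,D], logical=[B,C,c,E,F,G,D,A]
After op 5 (rotate(-3)): offset=6, physical=[A,B,C,c,E,F,G,D], logical=[G,D,A,B,C,c,E,F]
After op 6 (rotate(+3)): offset=1, physical=[A,B,C,c,E,F,G,D], logical=[B,C,c,E,F,G,D,A]
After op 7 (rotate(-2)): offset=7, physical=[A,B,C,c,E,F,G,D], logical=[D,A,B,C,c,E,F,G]
After op 8 (replace(1, 'm')): offset=7, physical=[m,B,C,c,E,F,G,D], logical=[D,m,B,C,c,E,F,G]
After op 9 (rotate(-1)): offset=6, physical=[m,B,C,c,E,F,G,D], logical=[G,D,m,B,C,c,E,F]
After op 10 (swap(1, 6)): offset=6, physical=[m,B,C,c,D,F,G,E], logical=[G,E,m,B,C,c,D,F]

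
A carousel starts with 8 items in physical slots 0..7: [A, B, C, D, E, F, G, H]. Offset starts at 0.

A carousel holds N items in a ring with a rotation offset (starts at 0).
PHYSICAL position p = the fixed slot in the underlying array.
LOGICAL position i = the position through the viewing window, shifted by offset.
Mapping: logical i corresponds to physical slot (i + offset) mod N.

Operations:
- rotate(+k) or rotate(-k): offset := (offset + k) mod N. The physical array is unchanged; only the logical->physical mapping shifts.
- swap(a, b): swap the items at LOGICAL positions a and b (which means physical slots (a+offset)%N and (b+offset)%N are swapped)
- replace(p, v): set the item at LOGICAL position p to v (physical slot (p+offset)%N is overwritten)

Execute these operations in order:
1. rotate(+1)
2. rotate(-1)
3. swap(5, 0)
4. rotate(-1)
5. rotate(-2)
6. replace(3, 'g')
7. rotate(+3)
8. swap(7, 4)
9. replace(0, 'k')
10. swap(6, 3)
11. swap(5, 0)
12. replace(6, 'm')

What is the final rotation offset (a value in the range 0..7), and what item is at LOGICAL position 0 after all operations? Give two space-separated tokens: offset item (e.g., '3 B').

Answer: 0 A

Derivation:
After op 1 (rotate(+1)): offset=1, physical=[A,B,C,D,E,F,G,H], logical=[B,C,D,E,F,G,H,A]
After op 2 (rotate(-1)): offset=0, physical=[A,B,C,D,E,F,G,H], logical=[A,B,C,D,E,F,G,H]
After op 3 (swap(5, 0)): offset=0, physical=[F,B,C,D,E,A,G,H], logical=[F,B,C,D,E,A,G,H]
After op 4 (rotate(-1)): offset=7, physical=[F,B,C,D,E,A,G,H], logical=[H,F,B,C,D,E,A,G]
After op 5 (rotate(-2)): offset=5, physical=[F,B,C,D,E,A,G,H], logical=[A,G,H,F,B,C,D,E]
After op 6 (replace(3, 'g')): offset=5, physical=[g,B,C,D,E,A,G,H], logical=[A,G,H,g,B,C,D,E]
After op 7 (rotate(+3)): offset=0, physical=[g,B,C,D,E,A,G,H], logical=[g,B,C,D,E,A,G,H]
After op 8 (swap(7, 4)): offset=0, physical=[g,B,C,D,H,A,G,E], logical=[g,B,C,D,H,A,G,E]
After op 9 (replace(0, 'k')): offset=0, physical=[k,B,C,D,H,A,G,E], logical=[k,B,C,D,H,A,G,E]
After op 10 (swap(6, 3)): offset=0, physical=[k,B,C,G,H,A,D,E], logical=[k,B,C,G,H,A,D,E]
After op 11 (swap(5, 0)): offset=0, physical=[A,B,C,G,H,k,D,E], logical=[A,B,C,G,H,k,D,E]
After op 12 (replace(6, 'm')): offset=0, physical=[A,B,C,G,H,k,m,E], logical=[A,B,C,G,H,k,m,E]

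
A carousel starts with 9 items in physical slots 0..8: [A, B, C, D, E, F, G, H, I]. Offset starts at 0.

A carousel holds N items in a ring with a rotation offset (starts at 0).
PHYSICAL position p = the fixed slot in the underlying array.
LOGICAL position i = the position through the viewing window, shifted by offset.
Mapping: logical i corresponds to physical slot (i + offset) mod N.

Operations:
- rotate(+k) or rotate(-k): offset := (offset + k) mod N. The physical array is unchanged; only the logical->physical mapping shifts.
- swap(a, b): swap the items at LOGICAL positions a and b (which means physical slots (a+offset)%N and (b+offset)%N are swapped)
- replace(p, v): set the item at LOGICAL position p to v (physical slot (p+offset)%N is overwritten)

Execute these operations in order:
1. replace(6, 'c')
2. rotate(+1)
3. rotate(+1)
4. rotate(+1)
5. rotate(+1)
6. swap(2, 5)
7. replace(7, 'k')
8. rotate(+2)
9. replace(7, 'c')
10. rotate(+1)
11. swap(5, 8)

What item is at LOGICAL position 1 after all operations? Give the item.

After op 1 (replace(6, 'c')): offset=0, physical=[A,B,C,D,E,F,c,H,I], logical=[A,B,C,D,E,F,c,H,I]
After op 2 (rotate(+1)): offset=1, physical=[A,B,C,D,E,F,c,H,I], logical=[B,C,D,E,F,c,H,I,A]
After op 3 (rotate(+1)): offset=2, physical=[A,B,C,D,E,F,c,H,I], logical=[C,D,E,F,c,H,I,A,B]
After op 4 (rotate(+1)): offset=3, physical=[A,B,C,D,E,F,c,H,I], logical=[D,E,F,c,H,I,A,B,C]
After op 5 (rotate(+1)): offset=4, physical=[A,B,C,D,E,F,c,H,I], logical=[E,F,c,H,I,A,B,C,D]
After op 6 (swap(2, 5)): offset=4, physical=[c,B,C,D,E,F,A,H,I], logical=[E,F,A,H,I,c,B,C,D]
After op 7 (replace(7, 'k')): offset=4, physical=[c,B,k,D,E,F,A,H,I], logical=[E,F,A,H,I,c,B,k,D]
After op 8 (rotate(+2)): offset=6, physical=[c,B,k,D,E,F,A,H,I], logical=[A,H,I,c,B,k,D,E,F]
After op 9 (replace(7, 'c')): offset=6, physical=[c,B,k,D,c,F,A,H,I], logical=[A,H,I,c,B,k,D,c,F]
After op 10 (rotate(+1)): offset=7, physical=[c,B,k,D,c,F,A,H,I], logical=[H,I,c,B,k,D,c,F,A]
After op 11 (swap(5, 8)): offset=7, physical=[c,B,k,A,c,F,D,H,I], logical=[H,I,c,B,k,A,c,F,D]

Answer: I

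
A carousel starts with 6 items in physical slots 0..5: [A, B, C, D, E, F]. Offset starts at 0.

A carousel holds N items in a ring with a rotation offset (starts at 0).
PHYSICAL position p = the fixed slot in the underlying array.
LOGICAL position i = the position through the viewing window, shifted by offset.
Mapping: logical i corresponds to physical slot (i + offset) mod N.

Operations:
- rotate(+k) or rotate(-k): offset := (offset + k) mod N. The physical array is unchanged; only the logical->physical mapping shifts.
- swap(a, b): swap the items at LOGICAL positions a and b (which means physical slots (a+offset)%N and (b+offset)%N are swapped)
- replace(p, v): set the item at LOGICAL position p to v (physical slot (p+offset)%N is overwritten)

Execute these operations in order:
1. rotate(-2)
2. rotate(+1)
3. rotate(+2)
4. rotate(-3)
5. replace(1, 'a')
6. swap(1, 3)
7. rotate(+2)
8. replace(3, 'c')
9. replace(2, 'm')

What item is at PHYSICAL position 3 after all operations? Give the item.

Answer: c

Derivation:
After op 1 (rotate(-2)): offset=4, physical=[A,B,C,D,E,F], logical=[E,F,A,B,C,D]
After op 2 (rotate(+1)): offset=5, physical=[A,B,C,D,E,F], logical=[F,A,B,C,D,E]
After op 3 (rotate(+2)): offset=1, physical=[A,B,C,D,E,F], logical=[B,C,D,E,F,A]
After op 4 (rotate(-3)): offset=4, physical=[A,B,C,D,E,F], logical=[E,F,A,B,C,D]
After op 5 (replace(1, 'a')): offset=4, physical=[A,B,C,D,E,a], logical=[E,a,A,B,C,D]
After op 6 (swap(1, 3)): offset=4, physical=[A,a,C,D,E,B], logical=[E,B,A,a,C,D]
After op 7 (rotate(+2)): offset=0, physical=[A,a,C,D,E,B], logical=[A,a,C,D,E,B]
After op 8 (replace(3, 'c')): offset=0, physical=[A,a,C,c,E,B], logical=[A,a,C,c,E,B]
After op 9 (replace(2, 'm')): offset=0, physical=[A,a,m,c,E,B], logical=[A,a,m,c,E,B]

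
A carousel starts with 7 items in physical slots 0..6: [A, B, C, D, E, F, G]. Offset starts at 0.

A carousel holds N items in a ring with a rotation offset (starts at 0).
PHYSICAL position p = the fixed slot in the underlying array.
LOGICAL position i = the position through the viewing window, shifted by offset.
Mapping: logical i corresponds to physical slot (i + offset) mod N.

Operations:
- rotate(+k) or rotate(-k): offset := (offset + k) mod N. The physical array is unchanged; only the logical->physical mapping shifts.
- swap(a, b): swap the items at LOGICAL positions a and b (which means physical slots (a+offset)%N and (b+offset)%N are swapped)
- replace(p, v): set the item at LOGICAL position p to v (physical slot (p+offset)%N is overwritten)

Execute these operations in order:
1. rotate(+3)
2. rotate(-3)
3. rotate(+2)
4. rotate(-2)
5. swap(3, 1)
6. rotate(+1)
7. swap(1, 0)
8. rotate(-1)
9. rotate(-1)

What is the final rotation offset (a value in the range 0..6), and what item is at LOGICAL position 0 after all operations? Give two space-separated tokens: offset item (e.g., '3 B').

Answer: 6 G

Derivation:
After op 1 (rotate(+3)): offset=3, physical=[A,B,C,D,E,F,G], logical=[D,E,F,G,A,B,C]
After op 2 (rotate(-3)): offset=0, physical=[A,B,C,D,E,F,G], logical=[A,B,C,D,E,F,G]
After op 3 (rotate(+2)): offset=2, physical=[A,B,C,D,E,F,G], logical=[C,D,E,F,G,A,B]
After op 4 (rotate(-2)): offset=0, physical=[A,B,C,D,E,F,G], logical=[A,B,C,D,E,F,G]
After op 5 (swap(3, 1)): offset=0, physical=[A,D,C,B,E,F,G], logical=[A,D,C,B,E,F,G]
After op 6 (rotate(+1)): offset=1, physical=[A,D,C,B,E,F,G], logical=[D,C,B,E,F,G,A]
After op 7 (swap(1, 0)): offset=1, physical=[A,C,D,B,E,F,G], logical=[C,D,B,E,F,G,A]
After op 8 (rotate(-1)): offset=0, physical=[A,C,D,B,E,F,G], logical=[A,C,D,B,E,F,G]
After op 9 (rotate(-1)): offset=6, physical=[A,C,D,B,E,F,G], logical=[G,A,C,D,B,E,F]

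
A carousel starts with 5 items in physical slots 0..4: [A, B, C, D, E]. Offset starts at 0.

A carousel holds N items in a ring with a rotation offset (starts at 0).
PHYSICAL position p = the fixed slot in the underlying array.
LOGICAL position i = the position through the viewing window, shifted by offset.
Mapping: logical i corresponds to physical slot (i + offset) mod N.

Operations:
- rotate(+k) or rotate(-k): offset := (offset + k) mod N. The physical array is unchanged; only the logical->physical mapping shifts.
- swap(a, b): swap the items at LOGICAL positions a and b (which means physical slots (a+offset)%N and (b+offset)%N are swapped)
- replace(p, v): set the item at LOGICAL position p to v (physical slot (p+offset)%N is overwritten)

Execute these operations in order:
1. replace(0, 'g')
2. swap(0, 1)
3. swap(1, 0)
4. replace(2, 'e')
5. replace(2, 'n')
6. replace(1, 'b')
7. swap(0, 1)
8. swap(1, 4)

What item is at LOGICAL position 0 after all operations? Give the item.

After op 1 (replace(0, 'g')): offset=0, physical=[g,B,C,D,E], logical=[g,B,C,D,E]
After op 2 (swap(0, 1)): offset=0, physical=[B,g,C,D,E], logical=[B,g,C,D,E]
After op 3 (swap(1, 0)): offset=0, physical=[g,B,C,D,E], logical=[g,B,C,D,E]
After op 4 (replace(2, 'e')): offset=0, physical=[g,B,e,D,E], logical=[g,B,e,D,E]
After op 5 (replace(2, 'n')): offset=0, physical=[g,B,n,D,E], logical=[g,B,n,D,E]
After op 6 (replace(1, 'b')): offset=0, physical=[g,b,n,D,E], logical=[g,b,n,D,E]
After op 7 (swap(0, 1)): offset=0, physical=[b,g,n,D,E], logical=[b,g,n,D,E]
After op 8 (swap(1, 4)): offset=0, physical=[b,E,n,D,g], logical=[b,E,n,D,g]

Answer: b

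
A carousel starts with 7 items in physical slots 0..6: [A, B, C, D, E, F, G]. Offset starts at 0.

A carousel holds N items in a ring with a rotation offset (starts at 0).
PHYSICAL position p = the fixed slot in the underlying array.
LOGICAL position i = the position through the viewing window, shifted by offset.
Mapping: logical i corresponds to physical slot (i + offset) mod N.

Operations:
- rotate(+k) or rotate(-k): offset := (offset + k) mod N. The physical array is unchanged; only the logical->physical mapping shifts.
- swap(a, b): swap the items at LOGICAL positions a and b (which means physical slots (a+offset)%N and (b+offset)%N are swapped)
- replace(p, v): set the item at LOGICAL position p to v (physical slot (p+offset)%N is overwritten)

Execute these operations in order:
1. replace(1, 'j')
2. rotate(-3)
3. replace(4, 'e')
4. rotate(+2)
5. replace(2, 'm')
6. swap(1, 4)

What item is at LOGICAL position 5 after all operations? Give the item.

Answer: E

Derivation:
After op 1 (replace(1, 'j')): offset=0, physical=[A,j,C,D,E,F,G], logical=[A,j,C,D,E,F,G]
After op 2 (rotate(-3)): offset=4, physical=[A,j,C,D,E,F,G], logical=[E,F,G,A,j,C,D]
After op 3 (replace(4, 'e')): offset=4, physical=[A,e,C,D,E,F,G], logical=[E,F,G,A,e,C,D]
After op 4 (rotate(+2)): offset=6, physical=[A,e,C,D,E,F,G], logical=[G,A,e,C,D,E,F]
After op 5 (replace(2, 'm')): offset=6, physical=[A,m,C,D,E,F,G], logical=[G,A,m,C,D,E,F]
After op 6 (swap(1, 4)): offset=6, physical=[D,m,C,A,E,F,G], logical=[G,D,m,C,A,E,F]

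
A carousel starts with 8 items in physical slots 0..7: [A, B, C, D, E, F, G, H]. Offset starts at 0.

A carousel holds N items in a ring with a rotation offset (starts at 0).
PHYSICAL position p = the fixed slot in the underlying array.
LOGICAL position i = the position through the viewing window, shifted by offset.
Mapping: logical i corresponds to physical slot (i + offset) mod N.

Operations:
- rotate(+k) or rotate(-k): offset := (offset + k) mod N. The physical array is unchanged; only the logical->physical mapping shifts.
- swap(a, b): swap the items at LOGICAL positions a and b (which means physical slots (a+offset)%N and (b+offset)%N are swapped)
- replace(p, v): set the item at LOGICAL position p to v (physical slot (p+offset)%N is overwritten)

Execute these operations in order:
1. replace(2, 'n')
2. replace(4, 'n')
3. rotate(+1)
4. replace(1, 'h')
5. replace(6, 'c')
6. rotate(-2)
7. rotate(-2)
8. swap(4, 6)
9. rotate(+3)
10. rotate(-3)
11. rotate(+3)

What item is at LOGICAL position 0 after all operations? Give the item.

After op 1 (replace(2, 'n')): offset=0, physical=[A,B,n,D,E,F,G,H], logical=[A,B,n,D,E,F,G,H]
After op 2 (replace(4, 'n')): offset=0, physical=[A,B,n,D,n,F,G,H], logical=[A,B,n,D,n,F,G,H]
After op 3 (rotate(+1)): offset=1, physical=[A,B,n,D,n,F,G,H], logical=[B,n,D,n,F,G,H,A]
After op 4 (replace(1, 'h')): offset=1, physical=[A,B,h,D,n,F,G,H], logical=[B,h,D,n,F,G,H,A]
After op 5 (replace(6, 'c')): offset=1, physical=[A,B,h,D,n,F,G,c], logical=[B,h,D,n,F,G,c,A]
After op 6 (rotate(-2)): offset=7, physical=[A,B,h,D,n,F,G,c], logical=[c,A,B,h,D,n,F,G]
After op 7 (rotate(-2)): offset=5, physical=[A,B,h,D,n,F,G,c], logical=[F,G,c,A,B,h,D,n]
After op 8 (swap(4, 6)): offset=5, physical=[A,D,h,B,n,F,G,c], logical=[F,G,c,A,D,h,B,n]
After op 9 (rotate(+3)): offset=0, physical=[A,D,h,B,n,F,G,c], logical=[A,D,h,B,n,F,G,c]
After op 10 (rotate(-3)): offset=5, physical=[A,D,h,B,n,F,G,c], logical=[F,G,c,A,D,h,B,n]
After op 11 (rotate(+3)): offset=0, physical=[A,D,h,B,n,F,G,c], logical=[A,D,h,B,n,F,G,c]

Answer: A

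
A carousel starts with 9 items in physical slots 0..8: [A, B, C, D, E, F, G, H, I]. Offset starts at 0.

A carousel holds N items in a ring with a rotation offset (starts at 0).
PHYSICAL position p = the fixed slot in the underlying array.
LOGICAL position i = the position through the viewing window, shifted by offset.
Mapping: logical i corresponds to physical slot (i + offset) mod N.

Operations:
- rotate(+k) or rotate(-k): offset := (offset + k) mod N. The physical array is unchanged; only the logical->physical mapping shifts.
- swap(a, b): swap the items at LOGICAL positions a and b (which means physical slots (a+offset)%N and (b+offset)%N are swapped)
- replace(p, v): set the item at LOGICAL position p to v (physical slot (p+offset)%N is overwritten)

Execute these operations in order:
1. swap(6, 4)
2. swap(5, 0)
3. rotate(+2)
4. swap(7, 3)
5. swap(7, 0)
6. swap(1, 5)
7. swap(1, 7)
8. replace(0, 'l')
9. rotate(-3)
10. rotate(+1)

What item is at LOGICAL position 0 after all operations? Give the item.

After op 1 (swap(6, 4)): offset=0, physical=[A,B,C,D,G,F,E,H,I], logical=[A,B,C,D,G,F,E,H,I]
After op 2 (swap(5, 0)): offset=0, physical=[F,B,C,D,G,A,E,H,I], logical=[F,B,C,D,G,A,E,H,I]
After op 3 (rotate(+2)): offset=2, physical=[F,B,C,D,G,A,E,H,I], logical=[C,D,G,A,E,H,I,F,B]
After op 4 (swap(7, 3)): offset=2, physical=[A,B,C,D,G,F,E,H,I], logical=[C,D,G,F,E,H,I,A,B]
After op 5 (swap(7, 0)): offset=2, physical=[C,B,A,D,G,F,E,H,I], logical=[A,D,G,F,E,H,I,C,B]
After op 6 (swap(1, 5)): offset=2, physical=[C,B,A,H,G,F,E,D,I], logical=[A,H,G,F,E,D,I,C,B]
After op 7 (swap(1, 7)): offset=2, physical=[H,B,A,C,G,F,E,D,I], logical=[A,C,G,F,E,D,I,H,B]
After op 8 (replace(0, 'l')): offset=2, physical=[H,B,l,C,G,F,E,D,I], logical=[l,C,G,F,E,D,I,H,B]
After op 9 (rotate(-3)): offset=8, physical=[H,B,l,C,G,F,E,D,I], logical=[I,H,B,l,C,G,F,E,D]
After op 10 (rotate(+1)): offset=0, physical=[H,B,l,C,G,F,E,D,I], logical=[H,B,l,C,G,F,E,D,I]

Answer: H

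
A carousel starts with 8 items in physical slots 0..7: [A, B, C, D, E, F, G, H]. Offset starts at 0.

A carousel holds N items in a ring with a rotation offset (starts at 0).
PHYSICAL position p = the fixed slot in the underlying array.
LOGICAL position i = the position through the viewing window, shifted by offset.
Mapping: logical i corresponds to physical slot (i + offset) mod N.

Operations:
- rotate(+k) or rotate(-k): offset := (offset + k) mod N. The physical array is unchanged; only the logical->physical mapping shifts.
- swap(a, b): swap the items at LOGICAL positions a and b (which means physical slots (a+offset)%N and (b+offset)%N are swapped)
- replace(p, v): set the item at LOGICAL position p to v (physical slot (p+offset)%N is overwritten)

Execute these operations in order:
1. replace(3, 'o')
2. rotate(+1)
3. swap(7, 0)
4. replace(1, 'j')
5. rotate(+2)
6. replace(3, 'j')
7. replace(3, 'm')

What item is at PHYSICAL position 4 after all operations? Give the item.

After op 1 (replace(3, 'o')): offset=0, physical=[A,B,C,o,E,F,G,H], logical=[A,B,C,o,E,F,G,H]
After op 2 (rotate(+1)): offset=1, physical=[A,B,C,o,E,F,G,H], logical=[B,C,o,E,F,G,H,A]
After op 3 (swap(7, 0)): offset=1, physical=[B,A,C,o,E,F,G,H], logical=[A,C,o,E,F,G,H,B]
After op 4 (replace(1, 'j')): offset=1, physical=[B,A,j,o,E,F,G,H], logical=[A,j,o,E,F,G,H,B]
After op 5 (rotate(+2)): offset=3, physical=[B,A,j,o,E,F,G,H], logical=[o,E,F,G,H,B,A,j]
After op 6 (replace(3, 'j')): offset=3, physical=[B,A,j,o,E,F,j,H], logical=[o,E,F,j,H,B,A,j]
After op 7 (replace(3, 'm')): offset=3, physical=[B,A,j,o,E,F,m,H], logical=[o,E,F,m,H,B,A,j]

Answer: E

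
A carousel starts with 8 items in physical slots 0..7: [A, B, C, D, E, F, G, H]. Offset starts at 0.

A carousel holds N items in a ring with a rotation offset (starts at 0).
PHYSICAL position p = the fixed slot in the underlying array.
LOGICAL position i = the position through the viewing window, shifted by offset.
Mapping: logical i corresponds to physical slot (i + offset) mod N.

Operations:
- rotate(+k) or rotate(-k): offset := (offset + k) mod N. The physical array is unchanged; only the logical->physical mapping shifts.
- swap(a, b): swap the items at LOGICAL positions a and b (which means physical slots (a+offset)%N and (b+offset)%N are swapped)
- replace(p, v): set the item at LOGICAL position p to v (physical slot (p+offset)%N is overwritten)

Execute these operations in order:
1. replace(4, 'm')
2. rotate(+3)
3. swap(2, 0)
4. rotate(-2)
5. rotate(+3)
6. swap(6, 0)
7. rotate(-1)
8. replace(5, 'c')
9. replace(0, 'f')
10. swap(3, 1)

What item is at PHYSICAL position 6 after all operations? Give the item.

Answer: C

Derivation:
After op 1 (replace(4, 'm')): offset=0, physical=[A,B,C,D,m,F,G,H], logical=[A,B,C,D,m,F,G,H]
After op 2 (rotate(+3)): offset=3, physical=[A,B,C,D,m,F,G,H], logical=[D,m,F,G,H,A,B,C]
After op 3 (swap(2, 0)): offset=3, physical=[A,B,C,F,m,D,G,H], logical=[F,m,D,G,H,A,B,C]
After op 4 (rotate(-2)): offset=1, physical=[A,B,C,F,m,D,G,H], logical=[B,C,F,m,D,G,H,A]
After op 5 (rotate(+3)): offset=4, physical=[A,B,C,F,m,D,G,H], logical=[m,D,G,H,A,B,C,F]
After op 6 (swap(6, 0)): offset=4, physical=[A,B,m,F,C,D,G,H], logical=[C,D,G,H,A,B,m,F]
After op 7 (rotate(-1)): offset=3, physical=[A,B,m,F,C,D,G,H], logical=[F,C,D,G,H,A,B,m]
After op 8 (replace(5, 'c')): offset=3, physical=[c,B,m,F,C,D,G,H], logical=[F,C,D,G,H,c,B,m]
After op 9 (replace(0, 'f')): offset=3, physical=[c,B,m,f,C,D,G,H], logical=[f,C,D,G,H,c,B,m]
After op 10 (swap(3, 1)): offset=3, physical=[c,B,m,f,G,D,C,H], logical=[f,G,D,C,H,c,B,m]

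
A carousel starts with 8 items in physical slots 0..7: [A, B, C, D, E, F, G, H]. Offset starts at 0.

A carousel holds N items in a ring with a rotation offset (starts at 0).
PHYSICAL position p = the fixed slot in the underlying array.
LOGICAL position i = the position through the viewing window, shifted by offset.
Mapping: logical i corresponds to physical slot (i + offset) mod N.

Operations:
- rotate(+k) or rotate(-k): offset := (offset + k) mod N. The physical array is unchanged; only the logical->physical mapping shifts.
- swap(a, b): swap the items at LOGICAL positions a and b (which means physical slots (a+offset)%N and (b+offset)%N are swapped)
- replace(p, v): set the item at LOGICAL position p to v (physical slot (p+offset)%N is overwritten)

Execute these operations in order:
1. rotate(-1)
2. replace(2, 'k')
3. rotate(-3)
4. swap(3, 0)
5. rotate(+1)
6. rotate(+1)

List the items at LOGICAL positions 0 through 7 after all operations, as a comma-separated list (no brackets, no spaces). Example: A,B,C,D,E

After op 1 (rotate(-1)): offset=7, physical=[A,B,C,D,E,F,G,H], logical=[H,A,B,C,D,E,F,G]
After op 2 (replace(2, 'k')): offset=7, physical=[A,k,C,D,E,F,G,H], logical=[H,A,k,C,D,E,F,G]
After op 3 (rotate(-3)): offset=4, physical=[A,k,C,D,E,F,G,H], logical=[E,F,G,H,A,k,C,D]
After op 4 (swap(3, 0)): offset=4, physical=[A,k,C,D,H,F,G,E], logical=[H,F,G,E,A,k,C,D]
After op 5 (rotate(+1)): offset=5, physical=[A,k,C,D,H,F,G,E], logical=[F,G,E,A,k,C,D,H]
After op 6 (rotate(+1)): offset=6, physical=[A,k,C,D,H,F,G,E], logical=[G,E,A,k,C,D,H,F]

Answer: G,E,A,k,C,D,H,F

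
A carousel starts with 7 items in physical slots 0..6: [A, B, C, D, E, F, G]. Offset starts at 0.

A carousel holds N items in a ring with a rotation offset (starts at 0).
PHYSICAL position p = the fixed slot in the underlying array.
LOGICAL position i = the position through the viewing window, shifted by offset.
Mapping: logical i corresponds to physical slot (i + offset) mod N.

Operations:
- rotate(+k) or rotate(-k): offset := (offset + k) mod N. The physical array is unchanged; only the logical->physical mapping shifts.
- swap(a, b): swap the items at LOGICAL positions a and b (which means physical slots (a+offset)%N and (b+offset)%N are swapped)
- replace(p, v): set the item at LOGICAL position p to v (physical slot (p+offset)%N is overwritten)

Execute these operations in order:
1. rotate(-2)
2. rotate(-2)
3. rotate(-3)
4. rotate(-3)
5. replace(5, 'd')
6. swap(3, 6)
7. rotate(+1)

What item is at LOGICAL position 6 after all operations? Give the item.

After op 1 (rotate(-2)): offset=5, physical=[A,B,C,D,E,F,G], logical=[F,G,A,B,C,D,E]
After op 2 (rotate(-2)): offset=3, physical=[A,B,C,D,E,F,G], logical=[D,E,F,G,A,B,C]
After op 3 (rotate(-3)): offset=0, physical=[A,B,C,D,E,F,G], logical=[A,B,C,D,E,F,G]
After op 4 (rotate(-3)): offset=4, physical=[A,B,C,D,E,F,G], logical=[E,F,G,A,B,C,D]
After op 5 (replace(5, 'd')): offset=4, physical=[A,B,d,D,E,F,G], logical=[E,F,G,A,B,d,D]
After op 6 (swap(3, 6)): offset=4, physical=[D,B,d,A,E,F,G], logical=[E,F,G,D,B,d,A]
After op 7 (rotate(+1)): offset=5, physical=[D,B,d,A,E,F,G], logical=[F,G,D,B,d,A,E]

Answer: E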